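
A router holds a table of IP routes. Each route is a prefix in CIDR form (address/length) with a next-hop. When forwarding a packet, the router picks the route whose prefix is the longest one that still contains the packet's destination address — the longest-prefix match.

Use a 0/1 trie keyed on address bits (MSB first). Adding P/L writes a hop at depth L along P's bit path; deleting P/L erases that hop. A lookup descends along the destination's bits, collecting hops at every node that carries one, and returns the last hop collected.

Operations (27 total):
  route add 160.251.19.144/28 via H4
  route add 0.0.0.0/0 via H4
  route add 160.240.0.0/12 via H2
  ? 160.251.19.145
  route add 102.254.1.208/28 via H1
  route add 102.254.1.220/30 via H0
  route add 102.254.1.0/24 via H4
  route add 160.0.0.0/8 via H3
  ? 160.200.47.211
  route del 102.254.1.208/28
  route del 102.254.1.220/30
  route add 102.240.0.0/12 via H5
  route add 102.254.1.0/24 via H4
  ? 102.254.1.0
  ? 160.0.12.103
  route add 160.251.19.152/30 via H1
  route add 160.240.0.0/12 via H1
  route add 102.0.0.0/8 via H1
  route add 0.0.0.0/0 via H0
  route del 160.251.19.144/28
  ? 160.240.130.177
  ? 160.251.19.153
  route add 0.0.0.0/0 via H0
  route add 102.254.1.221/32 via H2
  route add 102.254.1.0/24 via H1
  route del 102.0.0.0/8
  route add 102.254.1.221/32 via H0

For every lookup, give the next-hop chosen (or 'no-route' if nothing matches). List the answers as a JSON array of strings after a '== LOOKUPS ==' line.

Apply in order:
  add 160.251.19.144/28 -> H4 at depth 28
  add 0.0.0.0/0 -> H4 at depth 0
  add 160.240.0.0/12 -> H2 at depth 12
  lookup 160.251.19.145: bits 1010000011111011000100111001 walk d0:H4→d1:-→d2:-→d3:-→d4:-→d5:-→d6:-→d7:-→d8:-→d9:-→d10:-→d11:-→d12:H2→d13:-→d14:-→d15:-→d16:-→d17:-→d18:-→d19:-→d20:-→d21:-→d22:-→d23:-→d24:-→d25:-→d26:-→d27:-→d28:H4 -> H4
  add 102.254.1.208/28 -> H1 at depth 28
  add 102.254.1.220/30 -> H0 at depth 30
  add 102.254.1.0/24 -> H4 at depth 24
  add 160.0.0.0/8 -> H3 at depth 8
  lookup 160.200.47.211: bits 1010000011 walk d0:H4→d1:-→d2:-→d3:-→d4:-→d5:-→d6:-→d7:-→d8:H3→d9:-→d10:- -> H3
  del 102.254.1.208/28 (clear depth 28)
  del 102.254.1.220/30 (clear depth 30)
  add 102.240.0.0/12 -> H5 at depth 12
  add 102.254.1.0/24 -> H4 at depth 24
  lookup 102.254.1.0: bits 011001101111111000000001 walk d0:H4→d1:-→d2:-→d3:-→d4:-→d5:-→d6:-→d7:-→d8:-→d9:-→d10:-→d11:-→d12:H5→d13:-→d14:-→d15:-→d16:-→d17:-→d18:-→d19:-→d20:-→d21:-→d22:-→d23:-→d24:H4 -> H4
  lookup 160.0.12.103: bits 10100000 walk d0:H4→d1:-→d2:-→d3:-→d4:-→d5:-→d6:-→d7:-→d8:H3 -> H3
  add 160.251.19.152/30 -> H1 at depth 30
  add 160.240.0.0/12 -> H1 at depth 12
  add 102.0.0.0/8 -> H1 at depth 8
  add 0.0.0.0/0 -> H0 at depth 0
  del 160.251.19.144/28 (clear depth 28)
  lookup 160.240.130.177: bits 101000001111 walk d0:H0→d1:-→d2:-→d3:-→d4:-→d5:-→d6:-→d7:-→d8:H3→d9:-→d10:-→d11:-→d12:H1 -> H1
  lookup 160.251.19.153: bits 101000001111101100010011100110 walk d0:H0→d1:-→d2:-→d3:-→d4:-→d5:-→d6:-→d7:-→d8:H3→d9:-→d10:-→d11:-→d12:H1→d13:-→d14:-→d15:-→d16:-→d17:-→d18:-→d19:-→d20:-→d21:-→d22:-→d23:-→d24:-→d25:-→d26:-→d27:-→d28:-→d29:-→d30:H1 -> H1
  add 0.0.0.0/0 -> H0 at depth 0
  add 102.254.1.221/32 -> H2 at depth 32
  add 102.254.1.0/24 -> H1 at depth 24
  del 102.0.0.0/8 (clear depth 8)
  add 102.254.1.221/32 -> H0 at depth 32

== LOOKUPS ==
["H4","H3","H4","H3","H1","H1"]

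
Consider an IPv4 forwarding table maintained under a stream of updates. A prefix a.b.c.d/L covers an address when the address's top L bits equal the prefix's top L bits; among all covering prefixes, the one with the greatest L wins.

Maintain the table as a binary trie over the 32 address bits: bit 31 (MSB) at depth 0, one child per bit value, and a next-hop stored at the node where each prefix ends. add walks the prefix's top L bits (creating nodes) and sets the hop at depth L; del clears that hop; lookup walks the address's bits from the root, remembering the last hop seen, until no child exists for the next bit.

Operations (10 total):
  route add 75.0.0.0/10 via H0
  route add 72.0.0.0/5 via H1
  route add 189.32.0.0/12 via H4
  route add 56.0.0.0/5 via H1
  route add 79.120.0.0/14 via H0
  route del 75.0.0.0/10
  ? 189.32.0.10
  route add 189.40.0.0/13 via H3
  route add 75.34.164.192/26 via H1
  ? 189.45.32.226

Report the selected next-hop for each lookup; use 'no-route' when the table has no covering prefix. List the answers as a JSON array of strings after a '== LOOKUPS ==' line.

Apply in order:
  + 75.0.0.0/10 (H0) depth=10
  + 72.0.0.0/5 (H1) depth=5
  + 189.32.0.0/12 (H4) depth=12
  + 56.0.0.0/5 (H1) depth=5
  + 79.120.0.0/14 (H0) depth=14
  del 75.0.0.0/10 (clear depth 10)
  Q 189.32.0.10: descend 101111010010 ; hops seen [H4] ; pick H4
  + 189.40.0.0/13 (H3) depth=13
  + 75.34.164.192/26 (H1) depth=26
  Q 189.45.32.226: descend 1011110100101 ; hops seen [H4,H3] ; pick H3

== LOOKUPS ==
["H4","H3"]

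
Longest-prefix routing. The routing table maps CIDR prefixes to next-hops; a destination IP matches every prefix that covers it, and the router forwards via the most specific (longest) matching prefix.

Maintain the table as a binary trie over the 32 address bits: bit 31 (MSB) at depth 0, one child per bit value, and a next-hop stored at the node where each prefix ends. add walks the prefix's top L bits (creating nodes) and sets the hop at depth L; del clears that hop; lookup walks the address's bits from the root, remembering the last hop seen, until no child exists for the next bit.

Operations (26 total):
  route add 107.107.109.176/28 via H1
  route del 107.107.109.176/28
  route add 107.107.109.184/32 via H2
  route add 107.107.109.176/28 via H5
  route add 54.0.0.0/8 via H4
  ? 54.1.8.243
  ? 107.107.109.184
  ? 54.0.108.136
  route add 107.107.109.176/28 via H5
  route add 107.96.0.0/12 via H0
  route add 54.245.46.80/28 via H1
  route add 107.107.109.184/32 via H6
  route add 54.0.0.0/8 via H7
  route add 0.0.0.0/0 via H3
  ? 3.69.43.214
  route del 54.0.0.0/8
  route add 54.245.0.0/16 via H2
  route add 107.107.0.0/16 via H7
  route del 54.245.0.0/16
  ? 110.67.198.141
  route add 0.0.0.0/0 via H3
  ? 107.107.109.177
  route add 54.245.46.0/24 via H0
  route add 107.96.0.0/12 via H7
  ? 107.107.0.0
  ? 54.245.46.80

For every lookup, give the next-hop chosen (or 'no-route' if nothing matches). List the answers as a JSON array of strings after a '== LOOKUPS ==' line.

Process each operation:
  + 107.107.109.176/28 (H1) depth=28
  - 107.107.109.176/28 clear@28
  + 107.107.109.184/32 (H2) depth=32
  + 107.107.109.176/28 (H5) depth=28
  + 54.0.0.0/8 (H4) depth=8
  Q 54.1.8.243: descend 00110110 ; hops seen [H4] ; pick H4
  Q 107.107.109.184: descend 01101011011010110110110110111000 ; hops seen [H5,H2] ; pick H2
  Q 54.0.108.136: descend 00110110 ; hops seen [H4] ; pick H4
  + 107.107.109.176/28 (H5) depth=28
  + 107.96.0.0/12 (H0) depth=12
  + 54.245.46.80/28 (H1) depth=28
  + 107.107.109.184/32 (H6) depth=32
  + 54.0.0.0/8 (H7) depth=8
  + 0.0.0.0/0 (H3) depth=0
  Q 3.69.43.214: descend 00 ; hops seen [H3] ; pick H3
  - 54.0.0.0/8 clear@8
  + 54.245.0.0/16 (H2) depth=16
  + 107.107.0.0/16 (H7) depth=16
  - 54.245.0.0/16 clear@16
  Q 110.67.198.141: descend 01101 ; hops seen [H3] ; pick H3
  + 0.0.0.0/0 (H3) depth=0
  Q 107.107.109.177: descend 0110101101101011011011011011 ; hops seen [H3,H0,H7,H5] ; pick H5
  + 54.245.46.0/24 (H0) depth=24
  + 107.96.0.0/12 (H7) depth=12
  Q 107.107.0.0: descend 01101011011010110 ; hops seen [H3,H7,H7] ; pick H7
  Q 54.245.46.80: descend 0011011011110101001011100101 ; hops seen [H3,H0,H1] ; pick H1

== LOOKUPS ==
["H4","H2","H4","H3","H3","H5","H7","H1"]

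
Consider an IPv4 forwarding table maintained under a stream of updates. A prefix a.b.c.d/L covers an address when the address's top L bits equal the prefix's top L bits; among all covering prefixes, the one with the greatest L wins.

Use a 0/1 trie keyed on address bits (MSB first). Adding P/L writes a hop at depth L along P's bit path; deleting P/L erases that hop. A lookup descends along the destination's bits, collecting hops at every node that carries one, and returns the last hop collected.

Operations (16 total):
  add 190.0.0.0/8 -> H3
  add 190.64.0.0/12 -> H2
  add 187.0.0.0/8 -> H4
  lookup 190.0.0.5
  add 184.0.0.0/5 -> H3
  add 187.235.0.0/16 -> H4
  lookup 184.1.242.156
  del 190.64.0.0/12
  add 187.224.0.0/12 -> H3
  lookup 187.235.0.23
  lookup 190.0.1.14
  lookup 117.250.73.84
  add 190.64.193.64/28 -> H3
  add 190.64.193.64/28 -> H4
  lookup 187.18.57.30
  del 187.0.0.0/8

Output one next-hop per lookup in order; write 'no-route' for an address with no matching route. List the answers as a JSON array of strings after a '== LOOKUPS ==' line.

Trace:
  add 190.0.0.0/8 -> H3 at depth 8
  add 190.64.0.0/12 -> H2 at depth 12
  add 187.0.0.0/8 -> H4 at depth 8
  ? 190.0.0.5  path d0:-→d1:-→d2:-→d3:-→d4:-→d5:-→d6:-→d7:-→d8:H3→d9:-  best=H3
  add 184.0.0.0/5 -> H3 at depth 5
  add 187.235.0.0/16 -> H4 at depth 16
  ? 184.1.242.156  path d0:-→d1:-→d2:-→d3:-→d4:-→d5:H3→d6:-  best=H3
  - 190.64.0.0/12 clear@12
  add 187.224.0.0/12 -> H3 at depth 12
  ? 187.235.0.23  path d0:-→d1:-→d2:-→d3:-→d4:-→d5:H3→d6:-→d7:-→d8:H4→d9:-→d10:-→d11:-→d12:H3→d13:-→d14:-→d15:-→d16:H4  best=H4
  ? 190.0.1.14  path d0:-→d1:-→d2:-→d3:-→d4:-→d5:H3→d6:-→d7:-→d8:H3→d9:-  best=H3
  ? 117.250.73.84  path d0:-  best=no-route
  add 190.64.193.64/28 -> H3 at depth 28
  add 190.64.193.64/28 -> H4 at depth 28
  ? 187.18.57.30  path d0:-→d1:-→d2:-→d3:-→d4:-→d5:H3→d6:-→d7:-→d8:H4  best=H4
  - 187.0.0.0/8 clear@8

== LOOKUPS ==
["H3","H3","H4","H3","no-route","H4"]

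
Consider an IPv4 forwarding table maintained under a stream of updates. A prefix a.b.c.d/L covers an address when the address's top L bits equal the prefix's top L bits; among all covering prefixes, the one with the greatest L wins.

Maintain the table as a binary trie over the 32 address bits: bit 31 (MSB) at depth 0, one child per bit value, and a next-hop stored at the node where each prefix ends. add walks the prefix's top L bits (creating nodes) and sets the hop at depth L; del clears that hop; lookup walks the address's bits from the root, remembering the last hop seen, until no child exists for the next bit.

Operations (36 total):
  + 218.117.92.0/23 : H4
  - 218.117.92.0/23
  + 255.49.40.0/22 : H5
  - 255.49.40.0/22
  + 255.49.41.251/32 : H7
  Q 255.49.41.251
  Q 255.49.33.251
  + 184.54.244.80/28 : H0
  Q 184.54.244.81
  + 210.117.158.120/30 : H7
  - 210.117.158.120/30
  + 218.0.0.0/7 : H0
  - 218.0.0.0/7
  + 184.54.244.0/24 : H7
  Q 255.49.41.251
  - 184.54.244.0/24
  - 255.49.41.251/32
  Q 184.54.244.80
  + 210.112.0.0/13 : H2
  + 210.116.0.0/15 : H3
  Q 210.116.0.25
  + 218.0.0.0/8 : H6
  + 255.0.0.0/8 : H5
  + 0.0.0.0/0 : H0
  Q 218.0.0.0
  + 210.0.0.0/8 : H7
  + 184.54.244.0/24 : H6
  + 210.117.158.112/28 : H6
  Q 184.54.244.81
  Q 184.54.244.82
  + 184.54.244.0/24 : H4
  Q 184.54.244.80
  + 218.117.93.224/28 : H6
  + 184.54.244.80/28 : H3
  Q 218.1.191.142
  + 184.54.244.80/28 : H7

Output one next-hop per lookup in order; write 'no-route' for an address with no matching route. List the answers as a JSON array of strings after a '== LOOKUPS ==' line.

Apply in order:
  add 218.117.92.0/23 -> H4 at depth 23
  - 218.117.92.0/23 clear@23
  add 255.49.40.0/22 -> H5 at depth 22
  - 255.49.40.0/22 clear@22
  add 255.49.41.251/32 -> H7 at depth 32
  Q 255.49.41.251: descend 11111111001100010010100111111011 ; hops seen [H7] ; pick H7
  Q 255.49.33.251: descend 11111111001100010010 ; hops seen [∅] ; pick no-route
  add 184.54.244.80/28 -> H0 at depth 28
  Q 184.54.244.81: descend 1011100000110110111101000101 ; hops seen [H0] ; pick H0
  add 210.117.158.120/30 -> H7 at depth 30
  - 210.117.158.120/30 clear@30
  add 218.0.0.0/7 -> H0 at depth 7
  - 218.0.0.0/7 clear@7
  add 184.54.244.0/24 -> H7 at depth 24
  Q 255.49.41.251: descend 11111111001100010010100111111011 ; hops seen [H7] ; pick H7
  - 184.54.244.0/24 clear@24
  - 255.49.41.251/32 clear@32
  Q 184.54.244.80: descend 1011100000110110111101000101 ; hops seen [H0] ; pick H0
  add 210.112.0.0/13 -> H2 at depth 13
  add 210.116.0.0/15 -> H3 at depth 15
  Q 210.116.0.25: descend 110100100111010 ; hops seen [H2,H3] ; pick H3
  add 218.0.0.0/8 -> H6 at depth 8
  add 255.0.0.0/8 -> H5 at depth 8
  add 0.0.0.0/0 -> H0 at depth 0
  Q 218.0.0.0: descend 110110100 ; hops seen [H0,H6] ; pick H6
  add 210.0.0.0/8 -> H7 at depth 8
  add 184.54.244.0/24 -> H6 at depth 24
  add 210.117.158.112/28 -> H6 at depth 28
  Q 184.54.244.81: descend 1011100000110110111101000101 ; hops seen [H0,H6,H0] ; pick H0
  Q 184.54.244.82: descend 1011100000110110111101000101 ; hops seen [H0,H6,H0] ; pick H0
  add 184.54.244.0/24 -> H4 at depth 24
  Q 184.54.244.80: descend 1011100000110110111101000101 ; hops seen [H0,H4,H0] ; pick H0
  add 218.117.93.224/28 -> H6 at depth 28
  add 184.54.244.80/28 -> H3 at depth 28
  Q 218.1.191.142: descend 110110100 ; hops seen [H0,H6] ; pick H6
  add 184.54.244.80/28 -> H7 at depth 28

== LOOKUPS ==
["H7","no-route","H0","H7","H0","H3","H6","H0","H0","H0","H6"]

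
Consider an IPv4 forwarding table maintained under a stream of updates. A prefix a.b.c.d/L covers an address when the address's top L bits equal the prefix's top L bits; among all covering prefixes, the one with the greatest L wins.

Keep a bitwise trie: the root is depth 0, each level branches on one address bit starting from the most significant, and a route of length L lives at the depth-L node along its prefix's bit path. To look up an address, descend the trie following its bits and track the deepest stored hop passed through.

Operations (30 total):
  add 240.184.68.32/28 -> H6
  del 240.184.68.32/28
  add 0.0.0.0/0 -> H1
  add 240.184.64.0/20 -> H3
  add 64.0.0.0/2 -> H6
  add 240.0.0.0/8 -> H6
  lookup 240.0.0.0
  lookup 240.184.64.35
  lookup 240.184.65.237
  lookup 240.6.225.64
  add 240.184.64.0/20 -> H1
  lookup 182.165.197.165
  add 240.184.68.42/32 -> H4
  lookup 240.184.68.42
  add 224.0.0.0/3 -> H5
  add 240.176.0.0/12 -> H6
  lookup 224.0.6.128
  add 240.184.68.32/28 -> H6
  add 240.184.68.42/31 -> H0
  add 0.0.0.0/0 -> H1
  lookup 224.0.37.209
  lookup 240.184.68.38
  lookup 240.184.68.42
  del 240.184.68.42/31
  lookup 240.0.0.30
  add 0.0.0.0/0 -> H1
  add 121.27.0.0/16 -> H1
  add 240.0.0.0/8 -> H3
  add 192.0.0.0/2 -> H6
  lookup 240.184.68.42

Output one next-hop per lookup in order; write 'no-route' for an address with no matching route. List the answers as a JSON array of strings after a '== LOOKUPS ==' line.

Process each operation:
  add 240.184.68.32/28 -> H6 at depth 28
  - 240.184.68.32/28 clear@28
  add 0.0.0.0/0 -> H1 at depth 0
  add 240.184.64.0/20 -> H3 at depth 20
  add 64.0.0.0/2 -> H6 at depth 2
  add 240.0.0.0/8 -> H6 at depth 8
  lookup 240.0.0.0: bits 11110000 walk d0:H1→d1:-→d2:-→d3:-→d4:-→d5:-→d6:-→d7:-→d8:H6 -> H6
  lookup 240.184.64.35: bits 111100001011100001000 walk d0:H1→d1:-→d2:-→d3:-→d4:-→d5:-→d6:-→d7:-→d8:H6→d9:-→d10:-→d11:-→d12:-→d13:-→d14:-→d15:-→d16:-→d17:-→d18:-→d19:-→d20:H3→d21:- -> H3
  lookup 240.184.65.237: bits 111100001011100001000 walk d0:H1→d1:-→d2:-→d3:-→d4:-→d5:-→d6:-→d7:-→d8:H6→d9:-→d10:-→d11:-→d12:-→d13:-→d14:-→d15:-→d16:-→d17:-→d18:-→d19:-→d20:H3→d21:- -> H3
  lookup 240.6.225.64: bits 11110000 walk d0:H1→d1:-→d2:-→d3:-→d4:-→d5:-→d6:-→d7:-→d8:H6 -> H6
  add 240.184.64.0/20 -> H1 at depth 20
  lookup 182.165.197.165: bits 1 walk d0:H1→d1:- -> H1
  add 240.184.68.42/32 -> H4 at depth 32
  lookup 240.184.68.42: bits 11110000101110000100010000101010 walk d0:H1→d1:-→d2:-→d3:-→d4:-→d5:-→d6:-→d7:-→d8:H6→d9:-→d10:-→d11:-→d12:-→d13:-→d14:-→d15:-→d16:-→d17:-→d18:-→d19:-→d20:H1→d21:-→d22:-→d23:-→d24:-→d25:-→d26:-→d27:-→d28:-→d29:-→d30:-→d31:-→d32:H4 -> H4
  add 224.0.0.0/3 -> H5 at depth 3
  add 240.176.0.0/12 -> H6 at depth 12
  lookup 224.0.6.128: bits 111 walk d0:H1→d1:-→d2:-→d3:H5 -> H5
  add 240.184.68.32/28 -> H6 at depth 28
  add 240.184.68.42/31 -> H0 at depth 31
  add 0.0.0.0/0 -> H1 at depth 0
  lookup 224.0.37.209: bits 111 walk d0:H1→d1:-→d2:-→d3:H5 -> H5
  lookup 240.184.68.38: bits 1111000010111000010001000010 walk d0:H1→d1:-→d2:-→d3:H5→d4:-→d5:-→d6:-→d7:-→d8:H6→d9:-→d10:-→d11:-→d12:H6→d13:-→d14:-→d15:-→d16:-→d17:-→d18:-→d19:-→d20:H1→d21:-→d22:-→d23:-→d24:-→d25:-→d26:-→d27:-→d28:H6 -> H6
  lookup 240.184.68.42: bits 11110000101110000100010000101010 walk d0:H1→d1:-→d2:-→d3:H5→d4:-→d5:-→d6:-→d7:-→d8:H6→d9:-→d10:-→d11:-→d12:H6→d13:-→d14:-→d15:-→d16:-→d17:-→d18:-→d19:-→d20:H1→d21:-→d22:-→d23:-→d24:-→d25:-→d26:-→d27:-→d28:H6→d29:-→d30:-→d31:H0→d32:H4 -> H4
  - 240.184.68.42/31 clear@31
  lookup 240.0.0.30: bits 11110000 walk d0:H1→d1:-→d2:-→d3:H5→d4:-→d5:-→d6:-→d7:-→d8:H6 -> H6
  add 0.0.0.0/0 -> H1 at depth 0
  add 121.27.0.0/16 -> H1 at depth 16
  add 240.0.0.0/8 -> H3 at depth 8
  add 192.0.0.0/2 -> H6 at depth 2
  lookup 240.184.68.42: bits 11110000101110000100010000101010 walk d0:H1→d1:-→d2:H6→d3:H5→d4:-→d5:-→d6:-→d7:-→d8:H3→d9:-→d10:-→d11:-→d12:H6→d13:-→d14:-→d15:-→d16:-→d17:-→d18:-→d19:-→d20:H1→d21:-→d22:-→d23:-→d24:-→d25:-→d26:-→d27:-→d28:H6→d29:-→d30:-→d31:-→d32:H4 -> H4

== LOOKUPS ==
["H6","H3","H3","H6","H1","H4","H5","H5","H6","H4","H6","H4"]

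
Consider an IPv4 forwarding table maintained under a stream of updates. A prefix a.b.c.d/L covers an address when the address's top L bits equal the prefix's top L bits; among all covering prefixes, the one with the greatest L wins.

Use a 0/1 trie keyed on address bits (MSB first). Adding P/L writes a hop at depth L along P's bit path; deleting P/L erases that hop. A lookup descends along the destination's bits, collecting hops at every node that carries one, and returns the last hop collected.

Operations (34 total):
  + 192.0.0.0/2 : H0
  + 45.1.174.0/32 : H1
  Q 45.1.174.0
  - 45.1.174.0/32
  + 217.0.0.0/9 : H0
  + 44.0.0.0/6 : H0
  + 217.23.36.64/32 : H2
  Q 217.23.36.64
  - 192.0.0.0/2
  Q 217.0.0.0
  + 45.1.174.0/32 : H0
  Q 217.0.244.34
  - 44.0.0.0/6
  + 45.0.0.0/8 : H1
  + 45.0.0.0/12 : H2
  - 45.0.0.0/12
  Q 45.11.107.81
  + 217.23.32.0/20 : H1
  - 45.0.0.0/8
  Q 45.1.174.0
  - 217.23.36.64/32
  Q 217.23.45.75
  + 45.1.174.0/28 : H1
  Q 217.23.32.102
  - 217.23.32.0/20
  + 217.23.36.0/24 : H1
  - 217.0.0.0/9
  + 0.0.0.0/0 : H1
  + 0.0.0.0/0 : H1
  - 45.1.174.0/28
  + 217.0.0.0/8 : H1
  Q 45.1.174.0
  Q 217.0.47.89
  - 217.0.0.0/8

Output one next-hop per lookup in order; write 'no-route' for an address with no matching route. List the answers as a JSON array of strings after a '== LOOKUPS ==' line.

Trace:
  + 192.0.0.0/2 (H0) depth=2
  + 45.1.174.0/32 (H1) depth=32
  lookup 45.1.174.0: bits 00101101000000011010111000000000 walk d0:-→d1:-→d2:-→d3:-→d4:-→d5:-→d6:-→d7:-→d8:-→d9:-→d10:-→d11:-→d12:-→d13:-→d14:-→d15:-→d16:-→d17:-→d18:-→d19:-→d20:-→d21:-→d22:-→d23:-→d24:-→d25:-→d26:-→d27:-→d28:-→d29:-→d30:-→d31:-→d32:H1 -> H1
  - 45.1.174.0/32 clear@32
  + 217.0.0.0/9 (H0) depth=9
  + 44.0.0.0/6 (H0) depth=6
  + 217.23.36.64/32 (H2) depth=32
  lookup 217.23.36.64: bits 11011001000101110010010001000000 walk d0:-→d1:-→d2:H0→d3:-→d4:-→d5:-→d6:-→d7:-→d8:-→d9:H0→d10:-→d11:-→d12:-→d13:-→d14:-→d15:-→d16:-→d17:-→d18:-→d19:-→d20:-→d21:-→d22:-→d23:-→d24:-→d25:-→d26:-→d27:-→d28:-→d29:-→d30:-→d31:-→d32:H2 -> H2
  - 192.0.0.0/2 clear@2
  lookup 217.0.0.0: bits 11011001000 walk d0:-→d1:-→d2:-→d3:-→d4:-→d5:-→d6:-→d7:-→d8:-→d9:H0→d10:-→d11:- -> H0
  + 45.1.174.0/32 (H0) depth=32
  lookup 217.0.244.34: bits 11011001000 walk d0:-→d1:-→d2:-→d3:-→d4:-→d5:-→d6:-→d7:-→d8:-→d9:H0→d10:-→d11:- -> H0
  - 44.0.0.0/6 clear@6
  + 45.0.0.0/8 (H1) depth=8
  + 45.0.0.0/12 (H2) depth=12
  - 45.0.0.0/12 clear@12
  lookup 45.11.107.81: bits 001011010000 walk d0:-→d1:-→d2:-→d3:-→d4:-→d5:-→d6:-→d7:-→d8:H1→d9:-→d10:-→d11:-→d12:- -> H1
  + 217.23.32.0/20 (H1) depth=20
  - 45.0.0.0/8 clear@8
  lookup 45.1.174.0: bits 00101101000000011010111000000000 walk d0:-→d1:-→d2:-→d3:-→d4:-→d5:-→d6:-→d7:-→d8:-→d9:-→d10:-→d11:-→d12:-→d13:-→d14:-→d15:-→d16:-→d17:-→d18:-→d19:-→d20:-→d21:-→d22:-→d23:-→d24:-→d25:-→d26:-→d27:-→d28:-→d29:-→d30:-→d31:-→d32:H0 -> H0
  - 217.23.36.64/32 clear@32
  lookup 217.23.45.75: bits 11011001000101110010 walk d0:-→d1:-→d2:-→d3:-→d4:-→d5:-→d6:-→d7:-→d8:-→d9:H0→d10:-→d11:-→d12:-→d13:-→d14:-→d15:-→d16:-→d17:-→d18:-→d19:-→d20:H1 -> H1
  + 45.1.174.0/28 (H1) depth=28
  lookup 217.23.32.102: bits 110110010001011100100 walk d0:-→d1:-→d2:-→d3:-→d4:-→d5:-→d6:-→d7:-→d8:-→d9:H0→d10:-→d11:-→d12:-→d13:-→d14:-→d15:-→d16:-→d17:-→d18:-→d19:-→d20:H1→d21:- -> H1
  - 217.23.32.0/20 clear@20
  + 217.23.36.0/24 (H1) depth=24
  - 217.0.0.0/9 clear@9
  + 0.0.0.0/0 (H1) depth=0
  + 0.0.0.0/0 (H1) depth=0
  - 45.1.174.0/28 clear@28
  + 217.0.0.0/8 (H1) depth=8
  lookup 45.1.174.0: bits 00101101000000011010111000000000 walk d0:H1→d1:-→d2:-→d3:-→d4:-→d5:-→d6:-→d7:-→d8:-→d9:-→d10:-→d11:-→d12:-→d13:-→d14:-→d15:-→d16:-→d17:-→d18:-→d19:-→d20:-→d21:-→d22:-→d23:-→d24:-→d25:-→d26:-→d27:-→d28:-→d29:-→d30:-→d31:-→d32:H0 -> H0
  lookup 217.0.47.89: bits 11011001000 walk d0:H1→d1:-→d2:-→d3:-→d4:-→d5:-→d6:-→d7:-→d8:H1→d9:-→d10:-→d11:- -> H1
  - 217.0.0.0/8 clear@8

== LOOKUPS ==
["H1","H2","H0","H0","H1","H0","H1","H1","H0","H1"]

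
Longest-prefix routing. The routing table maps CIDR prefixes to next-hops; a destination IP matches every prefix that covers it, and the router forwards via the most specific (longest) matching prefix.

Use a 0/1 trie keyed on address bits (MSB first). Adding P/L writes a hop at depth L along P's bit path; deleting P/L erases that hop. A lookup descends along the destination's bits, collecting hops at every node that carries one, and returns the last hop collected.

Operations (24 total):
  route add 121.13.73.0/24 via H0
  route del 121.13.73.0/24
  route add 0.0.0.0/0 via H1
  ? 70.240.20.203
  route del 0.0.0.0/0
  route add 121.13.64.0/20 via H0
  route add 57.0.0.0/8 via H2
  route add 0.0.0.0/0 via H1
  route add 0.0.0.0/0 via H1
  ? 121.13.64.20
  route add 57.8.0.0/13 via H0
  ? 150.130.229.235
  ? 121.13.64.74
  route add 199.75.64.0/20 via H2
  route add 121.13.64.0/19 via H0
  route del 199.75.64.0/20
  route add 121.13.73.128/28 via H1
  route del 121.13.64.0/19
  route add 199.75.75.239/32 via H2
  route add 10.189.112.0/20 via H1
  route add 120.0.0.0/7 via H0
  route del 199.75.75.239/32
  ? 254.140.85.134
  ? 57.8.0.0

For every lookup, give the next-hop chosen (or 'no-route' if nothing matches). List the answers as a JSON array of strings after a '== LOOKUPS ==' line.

Apply in order:
  + 121.13.73.0/24 (H0) depth=24
  del 121.13.73.0/24 (clear depth 24)
  + 0.0.0.0/0 (H1) depth=0
  Q 70.240.20.203: descend 01 ; hops seen [H1] ; pick H1
  del 0.0.0.0/0 (clear depth 0)
  + 121.13.64.0/20 (H0) depth=20
  + 57.0.0.0/8 (H2) depth=8
  + 0.0.0.0/0 (H1) depth=0
  + 0.0.0.0/0 (H1) depth=0
  Q 121.13.64.20: descend 01111001000011010100 ; hops seen [H1,H0] ; pick H0
  + 57.8.0.0/13 (H0) depth=13
  Q 150.130.229.235: descend ε ; hops seen [H1] ; pick H1
  Q 121.13.64.74: descend 01111001000011010100 ; hops seen [H1,H0] ; pick H0
  + 199.75.64.0/20 (H2) depth=20
  + 121.13.64.0/19 (H0) depth=19
  del 199.75.64.0/20 (clear depth 20)
  + 121.13.73.128/28 (H1) depth=28
  del 121.13.64.0/19 (clear depth 19)
  + 199.75.75.239/32 (H2) depth=32
  + 10.189.112.0/20 (H1) depth=20
  + 120.0.0.0/7 (H0) depth=7
  del 199.75.75.239/32 (clear depth 32)
  Q 254.140.85.134: descend 11 ; hops seen [H1] ; pick H1
  Q 57.8.0.0: descend 0011100100001 ; hops seen [H1,H2,H0] ; pick H0

== LOOKUPS ==
["H1","H0","H1","H0","H1","H0"]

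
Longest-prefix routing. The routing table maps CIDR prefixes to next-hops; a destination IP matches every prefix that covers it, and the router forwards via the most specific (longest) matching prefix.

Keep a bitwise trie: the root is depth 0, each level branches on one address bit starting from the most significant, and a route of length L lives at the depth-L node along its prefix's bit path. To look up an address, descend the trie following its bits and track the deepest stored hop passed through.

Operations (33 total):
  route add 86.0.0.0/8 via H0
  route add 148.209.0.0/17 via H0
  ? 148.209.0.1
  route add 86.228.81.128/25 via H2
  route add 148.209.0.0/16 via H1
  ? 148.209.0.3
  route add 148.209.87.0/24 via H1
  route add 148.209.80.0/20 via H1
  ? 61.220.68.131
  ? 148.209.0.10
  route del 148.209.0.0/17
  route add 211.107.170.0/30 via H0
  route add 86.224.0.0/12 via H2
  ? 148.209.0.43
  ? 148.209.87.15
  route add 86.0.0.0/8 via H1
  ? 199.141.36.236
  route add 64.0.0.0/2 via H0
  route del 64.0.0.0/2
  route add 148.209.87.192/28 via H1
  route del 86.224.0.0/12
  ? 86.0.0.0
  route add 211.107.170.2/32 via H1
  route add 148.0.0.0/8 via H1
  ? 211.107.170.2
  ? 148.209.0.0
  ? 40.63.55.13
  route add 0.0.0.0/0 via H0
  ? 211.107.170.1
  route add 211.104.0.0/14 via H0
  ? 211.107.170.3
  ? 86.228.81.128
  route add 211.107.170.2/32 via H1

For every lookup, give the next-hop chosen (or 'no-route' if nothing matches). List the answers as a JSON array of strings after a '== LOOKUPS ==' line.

Process each operation:
  + 86.0.0.0/8 (H0) depth=8
  + 148.209.0.0/17 (H0) depth=17
  Q 148.209.0.1: descend 10010100110100010 ; hops seen [H0] ; pick H0
  + 86.228.81.128/25 (H2) depth=25
  + 148.209.0.0/16 (H1) depth=16
  Q 148.209.0.3: descend 10010100110100010 ; hops seen [H1,H0] ; pick H0
  + 148.209.87.0/24 (H1) depth=24
  + 148.209.80.0/20 (H1) depth=20
  Q 61.220.68.131: descend 0 ; hops seen [∅] ; pick no-route
  Q 148.209.0.10: descend 10010100110100010 ; hops seen [H1,H0] ; pick H0
  - 148.209.0.0/17 clear@17
  + 211.107.170.0/30 (H0) depth=30
  + 86.224.0.0/12 (H2) depth=12
  Q 148.209.0.43: descend 10010100110100010 ; hops seen [H1] ; pick H1
  Q 148.209.87.15: descend 100101001101000101010111 ; hops seen [H1,H1,H1] ; pick H1
  + 86.0.0.0/8 (H1) depth=8
  Q 199.141.36.236: descend 110 ; hops seen [∅] ; pick no-route
  + 64.0.0.0/2 (H0) depth=2
  - 64.0.0.0/2 clear@2
  + 148.209.87.192/28 (H1) depth=28
  - 86.224.0.0/12 clear@12
  Q 86.0.0.0: descend 01010110 ; hops seen [H1] ; pick H1
  + 211.107.170.2/32 (H1) depth=32
  + 148.0.0.0/8 (H1) depth=8
  Q 211.107.170.2: descend 11010011011010111010101000000010 ; hops seen [H0,H1] ; pick H1
  Q 148.209.0.0: descend 10010100110100010 ; hops seen [H1,H1] ; pick H1
  Q 40.63.55.13: descend 0 ; hops seen [∅] ; pick no-route
  + 0.0.0.0/0 (H0) depth=0
  Q 211.107.170.1: descend 110100110110101110101010000000 ; hops seen [H0,H0] ; pick H0
  + 211.104.0.0/14 (H0) depth=14
  Q 211.107.170.3: descend 1101001101101011101010100000001 ; hops seen [H0,H0,H0] ; pick H0
  Q 86.228.81.128: descend 0101011011100100010100011 ; hops seen [H0,H1,H2] ; pick H2
  + 211.107.170.2/32 (H1) depth=32

== LOOKUPS ==
["H0","H0","no-route","H0","H1","H1","no-route","H1","H1","H1","no-route","H0","H0","H2"]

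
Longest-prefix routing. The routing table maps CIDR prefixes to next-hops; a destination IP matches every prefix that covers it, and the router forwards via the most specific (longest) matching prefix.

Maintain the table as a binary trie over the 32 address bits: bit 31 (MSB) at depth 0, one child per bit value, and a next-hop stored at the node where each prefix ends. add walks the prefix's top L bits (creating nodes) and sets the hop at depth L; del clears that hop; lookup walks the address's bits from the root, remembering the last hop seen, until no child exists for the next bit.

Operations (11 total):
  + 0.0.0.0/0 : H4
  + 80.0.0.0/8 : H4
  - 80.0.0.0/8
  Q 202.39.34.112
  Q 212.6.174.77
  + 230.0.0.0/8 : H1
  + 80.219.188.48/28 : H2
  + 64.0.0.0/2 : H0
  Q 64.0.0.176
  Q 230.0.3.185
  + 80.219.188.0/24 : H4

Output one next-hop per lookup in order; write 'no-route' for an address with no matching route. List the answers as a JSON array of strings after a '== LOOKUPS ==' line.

Trace:
  + 0.0.0.0/0 (H4) depth=0
  + 80.0.0.0/8 (H4) depth=8
  del 80.0.0.0/8 (clear depth 8)
  ? 202.39.34.112  path d0:H4  best=H4
  ? 212.6.174.77  path d0:H4  best=H4
  + 230.0.0.0/8 (H1) depth=8
  + 80.219.188.48/28 (H2) depth=28
  + 64.0.0.0/2 (H0) depth=2
  ? 64.0.0.176  path d0:H4→d1:-→d2:H0→d3:-  best=H0
  ? 230.0.3.185  path d0:H4→d1:-→d2:-→d3:-→d4:-→d5:-→d6:-→d7:-→d8:H1  best=H1
  + 80.219.188.0/24 (H4) depth=24

== LOOKUPS ==
["H4","H4","H0","H1"]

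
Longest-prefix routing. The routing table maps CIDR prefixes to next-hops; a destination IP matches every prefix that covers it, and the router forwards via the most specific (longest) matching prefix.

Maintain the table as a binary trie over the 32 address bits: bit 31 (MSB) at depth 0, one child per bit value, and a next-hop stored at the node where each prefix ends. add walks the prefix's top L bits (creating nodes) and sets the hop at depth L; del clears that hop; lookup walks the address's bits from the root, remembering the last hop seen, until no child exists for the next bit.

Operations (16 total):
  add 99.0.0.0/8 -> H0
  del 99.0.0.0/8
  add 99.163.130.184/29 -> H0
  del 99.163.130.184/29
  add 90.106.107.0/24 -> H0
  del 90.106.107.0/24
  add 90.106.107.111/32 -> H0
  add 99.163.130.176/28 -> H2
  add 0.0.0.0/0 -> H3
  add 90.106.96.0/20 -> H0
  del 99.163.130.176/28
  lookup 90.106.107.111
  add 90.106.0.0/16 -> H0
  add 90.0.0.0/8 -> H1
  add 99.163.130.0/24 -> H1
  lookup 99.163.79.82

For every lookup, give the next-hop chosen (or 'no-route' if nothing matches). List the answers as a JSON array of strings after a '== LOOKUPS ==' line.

Process each operation:
  + 99.0.0.0/8 (H0) depth=8
  del 99.0.0.0/8 (clear depth 8)
  + 99.163.130.184/29 (H0) depth=29
  del 99.163.130.184/29 (clear depth 29)
  + 90.106.107.0/24 (H0) depth=24
  del 90.106.107.0/24 (clear depth 24)
  + 90.106.107.111/32 (H0) depth=32
  + 99.163.130.176/28 (H2) depth=28
  + 0.0.0.0/0 (H3) depth=0
  + 90.106.96.0/20 (H0) depth=20
  del 99.163.130.176/28 (clear depth 28)
  Q 90.106.107.111: descend 01011010011010100110101101101111 ; hops seen [H3,H0,H0] ; pick H0
  + 90.106.0.0/16 (H0) depth=16
  + 90.0.0.0/8 (H1) depth=8
  + 99.163.130.0/24 (H1) depth=24
  Q 99.163.79.82: descend 0110001110100011 ; hops seen [H3] ; pick H3

== LOOKUPS ==
["H0","H3"]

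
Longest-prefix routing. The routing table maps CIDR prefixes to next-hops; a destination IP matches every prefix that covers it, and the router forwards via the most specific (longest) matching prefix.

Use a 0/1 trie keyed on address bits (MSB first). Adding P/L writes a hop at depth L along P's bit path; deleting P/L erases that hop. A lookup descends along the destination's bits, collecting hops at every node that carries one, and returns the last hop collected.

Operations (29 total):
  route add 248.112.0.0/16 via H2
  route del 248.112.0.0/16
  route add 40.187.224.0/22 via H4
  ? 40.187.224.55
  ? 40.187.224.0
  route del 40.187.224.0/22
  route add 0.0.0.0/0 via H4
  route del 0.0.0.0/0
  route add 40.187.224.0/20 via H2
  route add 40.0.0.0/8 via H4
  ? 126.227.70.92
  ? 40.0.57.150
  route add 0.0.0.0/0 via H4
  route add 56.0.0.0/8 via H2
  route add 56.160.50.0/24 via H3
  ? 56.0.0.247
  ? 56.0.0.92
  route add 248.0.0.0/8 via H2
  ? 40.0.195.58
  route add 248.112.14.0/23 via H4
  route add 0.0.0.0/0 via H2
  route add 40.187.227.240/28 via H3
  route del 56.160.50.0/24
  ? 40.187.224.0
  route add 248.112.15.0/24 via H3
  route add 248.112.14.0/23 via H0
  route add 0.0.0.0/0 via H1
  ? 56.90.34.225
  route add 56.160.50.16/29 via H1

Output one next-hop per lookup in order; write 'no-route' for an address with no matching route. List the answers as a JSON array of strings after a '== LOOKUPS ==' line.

Process each operation:
  add 248.112.0.0/16 -> H2 at depth 16
  del 248.112.0.0/16 (clear depth 16)
  add 40.187.224.0/22 -> H4 at depth 22
  Q 40.187.224.55: descend 0010100010111011111000 ; hops seen [H4] ; pick H4
  Q 40.187.224.0: descend 0010100010111011111000 ; hops seen [H4] ; pick H4
  del 40.187.224.0/22 (clear depth 22)
  add 0.0.0.0/0 -> H4 at depth 0
  del 0.0.0.0/0 (clear depth 0)
  add 40.187.224.0/20 -> H2 at depth 20
  add 40.0.0.0/8 -> H4 at depth 8
  Q 126.227.70.92: descend 0 ; hops seen [∅] ; pick no-route
  Q 40.0.57.150: descend 00101000 ; hops seen [H4] ; pick H4
  add 0.0.0.0/0 -> H4 at depth 0
  add 56.0.0.0/8 -> H2 at depth 8
  add 56.160.50.0/24 -> H3 at depth 24
  Q 56.0.0.247: descend 00111000 ; hops seen [H4,H2] ; pick H2
  Q 56.0.0.92: descend 00111000 ; hops seen [H4,H2] ; pick H2
  add 248.0.0.0/8 -> H2 at depth 8
  Q 40.0.195.58: descend 00101000 ; hops seen [H4,H4] ; pick H4
  add 248.112.14.0/23 -> H4 at depth 23
  add 0.0.0.0/0 -> H2 at depth 0
  add 40.187.227.240/28 -> H3 at depth 28
  del 56.160.50.0/24 (clear depth 24)
  Q 40.187.224.0: descend 0010100010111011111000 ; hops seen [H2,H4,H2] ; pick H2
  add 248.112.15.0/24 -> H3 at depth 24
  add 248.112.14.0/23 -> H0 at depth 23
  add 0.0.0.0/0 -> H1 at depth 0
  Q 56.90.34.225: descend 00111000 ; hops seen [H1,H2] ; pick H2
  add 56.160.50.16/29 -> H1 at depth 29

== LOOKUPS ==
["H4","H4","no-route","H4","H2","H2","H4","H2","H2"]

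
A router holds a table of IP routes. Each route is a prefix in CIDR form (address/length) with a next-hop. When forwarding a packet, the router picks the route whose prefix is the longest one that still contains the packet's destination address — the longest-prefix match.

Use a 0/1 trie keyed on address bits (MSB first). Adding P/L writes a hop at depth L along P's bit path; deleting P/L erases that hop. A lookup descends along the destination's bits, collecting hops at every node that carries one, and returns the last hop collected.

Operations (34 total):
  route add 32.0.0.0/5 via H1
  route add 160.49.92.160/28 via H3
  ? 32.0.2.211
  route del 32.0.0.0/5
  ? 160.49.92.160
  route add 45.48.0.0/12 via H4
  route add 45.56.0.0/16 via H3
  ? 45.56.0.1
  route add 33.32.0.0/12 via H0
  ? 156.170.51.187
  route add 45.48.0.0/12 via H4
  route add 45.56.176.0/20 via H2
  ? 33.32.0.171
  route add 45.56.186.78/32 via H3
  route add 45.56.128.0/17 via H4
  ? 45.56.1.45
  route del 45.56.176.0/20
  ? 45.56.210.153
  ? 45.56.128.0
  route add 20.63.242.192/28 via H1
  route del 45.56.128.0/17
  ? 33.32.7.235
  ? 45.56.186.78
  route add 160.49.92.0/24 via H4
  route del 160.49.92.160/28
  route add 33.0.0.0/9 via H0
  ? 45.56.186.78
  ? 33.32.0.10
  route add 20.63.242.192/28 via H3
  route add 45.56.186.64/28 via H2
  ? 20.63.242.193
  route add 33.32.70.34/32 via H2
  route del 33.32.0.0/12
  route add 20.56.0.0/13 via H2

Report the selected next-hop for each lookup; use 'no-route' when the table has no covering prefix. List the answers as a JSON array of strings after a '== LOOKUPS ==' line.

Process each operation:
  add 32.0.0.0/5 -> H1 at depth 5
  add 160.49.92.160/28 -> H3 at depth 28
  lookup 32.0.2.211: bits 00100 walk d0:-→d1:-→d2:-→d3:-→d4:-→d5:H1 -> H1
  del 32.0.0.0/5 (clear depth 5)
  lookup 160.49.92.160: bits 1010000000110001010111001010 walk d0:-→d1:-→d2:-→d3:-→d4:-→d5:-→d6:-→d7:-→d8:-→d9:-→d10:-→d11:-→d12:-→d13:-→d14:-→d15:-→d16:-→d17:-→d18:-→d19:-→d20:-→d21:-→d22:-→d23:-→d24:-→d25:-→d26:-→d27:-→d28:H3 -> H3
  add 45.48.0.0/12 -> H4 at depth 12
  add 45.56.0.0/16 -> H3 at depth 16
  lookup 45.56.0.1: bits 0010110100111000 walk d0:-→d1:-→d2:-→d3:-→d4:-→d5:-→d6:-→d7:-→d8:-→d9:-→d10:-→d11:-→d12:H4→d13:-→d14:-→d15:-→d16:H3 -> H3
  add 33.32.0.0/12 -> H0 at depth 12
  lookup 156.170.51.187: bits 10 walk d0:-→d1:-→d2:- -> no-route
  add 45.48.0.0/12 -> H4 at depth 12
  add 45.56.176.0/20 -> H2 at depth 20
  lookup 33.32.0.171: bits 001000010010 walk d0:-→d1:-→d2:-→d3:-→d4:-→d5:-→d6:-→d7:-→d8:-→d9:-→d10:-→d11:-→d12:H0 -> H0
  add 45.56.186.78/32 -> H3 at depth 32
  add 45.56.128.0/17 -> H4 at depth 17
  lookup 45.56.1.45: bits 0010110100111000 walk d0:-→d1:-→d2:-→d3:-→d4:-→d5:-→d6:-→d7:-→d8:-→d9:-→d10:-→d11:-→d12:H4→d13:-→d14:-→d15:-→d16:H3 -> H3
  del 45.56.176.0/20 (clear depth 20)
  lookup 45.56.210.153: bits 00101101001110001 walk d0:-→d1:-→d2:-→d3:-→d4:-→d5:-→d6:-→d7:-→d8:-→d9:-→d10:-→d11:-→d12:H4→d13:-→d14:-→d15:-→d16:H3→d17:H4 -> H4
  lookup 45.56.128.0: bits 001011010011100010 walk d0:-→d1:-→d2:-→d3:-→d4:-→d5:-→d6:-→d7:-→d8:-→d9:-→d10:-→d11:-→d12:H4→d13:-→d14:-→d15:-→d16:H3→d17:H4→d18:- -> H4
  add 20.63.242.192/28 -> H1 at depth 28
  del 45.56.128.0/17 (clear depth 17)
  lookup 33.32.7.235: bits 001000010010 walk d0:-→d1:-→d2:-→d3:-→d4:-→d5:-→d6:-→d7:-→d8:-→d9:-→d10:-→d11:-→d12:H0 -> H0
  lookup 45.56.186.78: bits 00101101001110001011101001001110 walk d0:-→d1:-→d2:-→d3:-→d4:-→d5:-→d6:-→d7:-→d8:-→d9:-→d10:-→d11:-→d12:H4→d13:-→d14:-→d15:-→d16:H3→d17:-→d18:-→d19:-→d20:-→d21:-→d22:-→d23:-→d24:-→d25:-→d26:-→d27:-→d28:-→d29:-→d30:-→d31:-→d32:H3 -> H3
  add 160.49.92.0/24 -> H4 at depth 24
  del 160.49.92.160/28 (clear depth 28)
  add 33.0.0.0/9 -> H0 at depth 9
  lookup 45.56.186.78: bits 00101101001110001011101001001110 walk d0:-→d1:-→d2:-→d3:-→d4:-→d5:-→d6:-→d7:-→d8:-→d9:-→d10:-→d11:-→d12:H4→d13:-→d14:-→d15:-→d16:H3→d17:-→d18:-→d19:-→d20:-→d21:-→d22:-→d23:-→d24:-→d25:-→d26:-→d27:-→d28:-→d29:-→d30:-→d31:-→d32:H3 -> H3
  lookup 33.32.0.10: bits 001000010010 walk d0:-→d1:-→d2:-→d3:-→d4:-→d5:-→d6:-→d7:-→d8:-→d9:H0→d10:-→d11:-→d12:H0 -> H0
  add 20.63.242.192/28 -> H3 at depth 28
  add 45.56.186.64/28 -> H2 at depth 28
  lookup 20.63.242.193: bits 0001010000111111111100101100 walk d0:-→d1:-→d2:-→d3:-→d4:-→d5:-→d6:-→d7:-→d8:-→d9:-→d10:-→d11:-→d12:-→d13:-→d14:-→d15:-→d16:-→d17:-→d18:-→d19:-→d20:-→d21:-→d22:-→d23:-→d24:-→d25:-→d26:-→d27:-→d28:H3 -> H3
  add 33.32.70.34/32 -> H2 at depth 32
  del 33.32.0.0/12 (clear depth 12)
  add 20.56.0.0/13 -> H2 at depth 13

== LOOKUPS ==
["H1","H3","H3","no-route","H0","H3","H4","H4","H0","H3","H3","H0","H3"]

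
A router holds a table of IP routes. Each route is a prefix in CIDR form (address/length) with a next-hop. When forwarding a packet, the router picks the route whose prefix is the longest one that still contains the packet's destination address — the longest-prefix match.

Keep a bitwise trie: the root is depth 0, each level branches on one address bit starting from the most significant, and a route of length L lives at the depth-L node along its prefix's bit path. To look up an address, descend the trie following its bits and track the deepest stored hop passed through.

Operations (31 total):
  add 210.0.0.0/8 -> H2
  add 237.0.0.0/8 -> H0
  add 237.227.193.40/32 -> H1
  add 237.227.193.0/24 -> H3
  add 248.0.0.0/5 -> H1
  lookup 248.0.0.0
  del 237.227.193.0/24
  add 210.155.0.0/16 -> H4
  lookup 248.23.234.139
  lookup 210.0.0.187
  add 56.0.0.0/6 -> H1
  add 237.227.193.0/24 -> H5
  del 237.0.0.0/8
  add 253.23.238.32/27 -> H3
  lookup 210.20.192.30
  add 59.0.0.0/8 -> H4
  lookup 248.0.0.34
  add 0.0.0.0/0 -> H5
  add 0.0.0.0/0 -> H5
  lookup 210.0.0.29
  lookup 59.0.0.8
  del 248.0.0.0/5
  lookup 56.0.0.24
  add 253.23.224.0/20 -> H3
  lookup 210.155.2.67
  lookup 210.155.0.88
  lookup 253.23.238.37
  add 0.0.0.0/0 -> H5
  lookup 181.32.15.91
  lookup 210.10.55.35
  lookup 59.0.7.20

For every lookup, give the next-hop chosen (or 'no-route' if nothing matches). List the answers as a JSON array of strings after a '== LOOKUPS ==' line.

Trace:
  + 210.0.0.0/8 (H2) depth=8
  + 237.0.0.0/8 (H0) depth=8
  + 237.227.193.40/32 (H1) depth=32
  + 237.227.193.0/24 (H3) depth=24
  + 248.0.0.0/5 (H1) depth=5
  Q 248.0.0.0: descend 11111 ; hops seen [H1] ; pick H1
  del 237.227.193.0/24 (clear depth 24)
  + 210.155.0.0/16 (H4) depth=16
  Q 248.23.234.139: descend 11111 ; hops seen [H1] ; pick H1
  Q 210.0.0.187: descend 11010010 ; hops seen [H2] ; pick H2
  + 56.0.0.0/6 (H1) depth=6
  + 237.227.193.0/24 (H5) depth=24
  del 237.0.0.0/8 (clear depth 8)
  + 253.23.238.32/27 (H3) depth=27
  Q 210.20.192.30: descend 11010010 ; hops seen [H2] ; pick H2
  + 59.0.0.0/8 (H4) depth=8
  Q 248.0.0.34: descend 11111 ; hops seen [H1] ; pick H1
  + 0.0.0.0/0 (H5) depth=0
  + 0.0.0.0/0 (H5) depth=0
  Q 210.0.0.29: descend 11010010 ; hops seen [H5,H2] ; pick H2
  Q 59.0.0.8: descend 00111011 ; hops seen [H5,H1,H4] ; pick H4
  del 248.0.0.0/5 (clear depth 5)
  Q 56.0.0.24: descend 001110 ; hops seen [H5,H1] ; pick H1
  + 253.23.224.0/20 (H3) depth=20
  Q 210.155.2.67: descend 1101001010011011 ; hops seen [H5,H2,H4] ; pick H4
  Q 210.155.0.88: descend 1101001010011011 ; hops seen [H5,H2,H4] ; pick H4
  Q 253.23.238.37: descend 111111010001011111101110001 ; hops seen [H5,H3,H3] ; pick H3
  + 0.0.0.0/0 (H5) depth=0
  Q 181.32.15.91: descend 1 ; hops seen [H5] ; pick H5
  Q 210.10.55.35: descend 11010010 ; hops seen [H5,H2] ; pick H2
  Q 59.0.7.20: descend 00111011 ; hops seen [H5,H1,H4] ; pick H4

== LOOKUPS ==
["H1","H1","H2","H2","H1","H2","H4","H1","H4","H4","H3","H5","H2","H4"]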